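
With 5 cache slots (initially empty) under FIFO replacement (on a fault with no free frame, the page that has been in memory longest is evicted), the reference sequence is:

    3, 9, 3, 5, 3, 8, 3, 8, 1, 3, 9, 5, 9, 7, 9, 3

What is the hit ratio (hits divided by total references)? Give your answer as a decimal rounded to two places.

3 → miss, frames (3)
9 → miss, frames (3 9)
3 → hit
5 → miss, frames (3 9 5)
3 → hit
8 → miss, frames (3 9 5 8)
3 → hit
8 → hit
1 → miss, frames (3 9 5 8 1)
3 → hit
9 → hit
5 → hit
9 → hit
7 → miss, evict 3, frames (9 5 8 1 7)
9 → hit
3 → miss, evict 9, frames (5 8 1 7 3)
Hits: 9 of 16 references → 9/16 = 0.5625.

0.56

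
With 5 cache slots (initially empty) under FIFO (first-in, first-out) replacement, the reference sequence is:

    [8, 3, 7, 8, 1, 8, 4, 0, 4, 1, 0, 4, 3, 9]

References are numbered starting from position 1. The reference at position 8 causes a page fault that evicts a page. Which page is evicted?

pos 1: 8 -> fault, frames [8]
pos 2: 3 -> fault, frames [8, 3]
pos 3: 7 -> fault, frames [8, 3, 7]
pos 4: 8 -> hit
pos 5: 1 -> fault, frames [8, 3, 7, 1]
pos 6: 8 -> hit
pos 7: 4 -> fault, frames [8, 3, 7, 1, 4]
pos 8: 0 -> fault, evict 8, frames [3, 7, 1, 4, 0]
At position 8, page 8 is evicted.

8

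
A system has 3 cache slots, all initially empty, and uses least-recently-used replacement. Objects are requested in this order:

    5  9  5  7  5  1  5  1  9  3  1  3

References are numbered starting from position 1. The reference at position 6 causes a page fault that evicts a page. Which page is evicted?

pos 1: 5 -> miss, frames [5]
pos 2: 9 -> miss, frames [5, 9]
pos 3: 5 -> hit
pos 4: 7 -> miss, frames [9, 5, 7]
pos 5: 5 -> hit
pos 6: 1 -> miss, evict 9, frames [7, 5, 1]
At position 6, page 9 is evicted.

9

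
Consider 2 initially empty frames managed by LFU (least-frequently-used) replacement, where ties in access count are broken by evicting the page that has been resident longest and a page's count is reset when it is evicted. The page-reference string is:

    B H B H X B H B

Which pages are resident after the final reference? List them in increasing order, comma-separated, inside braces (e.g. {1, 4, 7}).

{B, H}

B → miss, frames [B]
H → miss, frames [B, H]
B → hit
H → hit
X → miss, evict B, frames [H, X]
B → miss, evict X, frames [H, B]
H → hit
B → hit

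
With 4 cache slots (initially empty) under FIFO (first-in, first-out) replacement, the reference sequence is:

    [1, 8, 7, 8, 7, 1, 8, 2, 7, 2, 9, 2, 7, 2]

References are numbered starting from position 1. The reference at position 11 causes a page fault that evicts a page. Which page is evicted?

pos 1: 1: fault, frames [1]
pos 2: 8: fault, frames [1, 8]
pos 3: 7: fault, frames [1, 8, 7]
pos 4: 8: hit
pos 5: 7: hit
pos 6: 1: hit
pos 7: 8: hit
pos 8: 2: fault, frames [1, 8, 7, 2]
pos 9: 7: hit
pos 10: 2: hit
pos 11: 9: fault, evict 1, frames [8, 7, 2, 9]
At position 11, page 1 is evicted.

1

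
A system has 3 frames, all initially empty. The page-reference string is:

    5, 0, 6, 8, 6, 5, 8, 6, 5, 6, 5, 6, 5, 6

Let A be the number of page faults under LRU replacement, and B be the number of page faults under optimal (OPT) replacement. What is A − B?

Under LRU: F F F F . F . . . . . . . . → 5 faults.
Under OPT: F F F F . . . . . . . . . . → 4 faults.
A − B = 5 − 4 = 1.

1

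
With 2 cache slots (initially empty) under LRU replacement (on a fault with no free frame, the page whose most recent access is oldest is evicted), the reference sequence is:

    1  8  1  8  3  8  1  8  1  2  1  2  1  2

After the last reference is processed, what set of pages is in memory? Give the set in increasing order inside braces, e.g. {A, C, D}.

1: miss, frames [1]
8: miss, frames [1, 8]
1: hit
8: hit
3: miss, evict 1, frames [8, 3]
8: hit
1: miss, evict 3, frames [8, 1]
8: hit
1: hit
2: miss, evict 8, frames [1, 2]
1: hit
2: hit
1: hit
2: hit

{1, 2}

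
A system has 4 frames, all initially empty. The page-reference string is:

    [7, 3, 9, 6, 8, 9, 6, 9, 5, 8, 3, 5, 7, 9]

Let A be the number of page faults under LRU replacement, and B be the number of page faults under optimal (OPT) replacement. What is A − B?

2

Under LRU: F F F F F . . . F . F . F F → 9 faults.
Under OPT: F F F F F . . . F . . . F . → 7 faults.
A − B = 9 − 7 = 2.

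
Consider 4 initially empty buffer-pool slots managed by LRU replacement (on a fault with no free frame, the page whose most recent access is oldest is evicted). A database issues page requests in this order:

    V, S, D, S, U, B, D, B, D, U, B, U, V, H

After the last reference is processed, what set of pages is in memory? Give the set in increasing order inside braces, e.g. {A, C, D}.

{B, H, U, V}

V -> fault, frames {V}
S -> fault, frames {V,S}
D -> fault, frames {V,S,D}
S -> hit
U -> fault, frames {V,D,S,U}
B -> fault, evict V, frames {D,S,U,B}
D -> hit
B -> hit
D -> hit
U -> hit
B -> hit
U -> hit
V -> fault, evict S, frames {D,B,U,V}
H -> fault, evict D, frames {B,U,V,H}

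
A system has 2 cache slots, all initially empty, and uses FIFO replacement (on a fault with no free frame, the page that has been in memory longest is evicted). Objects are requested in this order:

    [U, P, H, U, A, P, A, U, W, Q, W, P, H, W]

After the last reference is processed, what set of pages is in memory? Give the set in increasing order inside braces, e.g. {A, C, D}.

{H, W}

U -> fault, frames {U}
P -> fault, frames {U,P}
H -> fault, evict U, frames {P,H}
U -> fault, evict P, frames {H,U}
A -> fault, evict H, frames {U,A}
P -> fault, evict U, frames {A,P}
A -> hit
U -> fault, evict A, frames {P,U}
W -> fault, evict P, frames {U,W}
Q -> fault, evict U, frames {W,Q}
W -> hit
P -> fault, evict W, frames {Q,P}
H -> fault, evict Q, frames {P,H}
W -> fault, evict P, frames {H,W}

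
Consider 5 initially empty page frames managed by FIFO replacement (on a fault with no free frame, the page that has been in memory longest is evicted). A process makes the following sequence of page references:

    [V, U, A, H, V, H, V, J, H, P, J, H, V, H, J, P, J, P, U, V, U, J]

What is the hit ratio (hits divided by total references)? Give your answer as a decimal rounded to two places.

0.64

V → miss, frames (V)
U → miss, frames (V U)
A → miss, frames (V U A)
H → miss, frames (V U A H)
V → hit
H → hit
V → hit
J → miss, frames (V U A H J)
H → hit
P → miss, evict V, frames (U A H J P)
J → hit
H → hit
V → miss, evict U, frames (A H J P V)
H → hit
J → hit
P → hit
J → hit
P → hit
U → miss, evict A, frames (H J P V U)
V → hit
U → hit
J → hit
Hits: 14 of 22 references → 14/22 = 0.6364.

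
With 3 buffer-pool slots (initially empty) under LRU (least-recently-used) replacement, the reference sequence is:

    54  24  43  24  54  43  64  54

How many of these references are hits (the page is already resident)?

4

54: miss, frames {54}
24: miss, frames {54,24}
43: miss, frames {54,24,43}
24: hit
54: hit
43: hit
64: miss, evict 24, frames {54,43,64}
54: hit
Hits: 4.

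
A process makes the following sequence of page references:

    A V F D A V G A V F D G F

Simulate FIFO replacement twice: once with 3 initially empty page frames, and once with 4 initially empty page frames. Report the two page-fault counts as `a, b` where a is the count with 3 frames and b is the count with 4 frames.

3 frames: F F F F F F F . . F F . . → 9 faults.
4 frames: F F F F . . F F F F F F . → 10 faults.
10 > 9: adding a frame increased faults — Belady's anomaly.

9, 10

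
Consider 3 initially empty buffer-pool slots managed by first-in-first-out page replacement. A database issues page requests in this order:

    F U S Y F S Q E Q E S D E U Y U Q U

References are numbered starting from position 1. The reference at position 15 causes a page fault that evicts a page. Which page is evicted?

pos 1: F: fault, frames {F}
pos 2: U: fault, frames {F,U}
pos 3: S: fault, frames {F,U,S}
pos 4: Y: fault, evict F, frames {U,S,Y}
pos 5: F: fault, evict U, frames {S,Y,F}
pos 6: S: hit
pos 7: Q: fault, evict S, frames {Y,F,Q}
pos 8: E: fault, evict Y, frames {F,Q,E}
pos 9: Q: hit
pos 10: E: hit
pos 11: S: fault, evict F, frames {Q,E,S}
pos 12: D: fault, evict Q, frames {E,S,D}
pos 13: E: hit
pos 14: U: fault, evict E, frames {S,D,U}
pos 15: Y: fault, evict S, frames {D,U,Y}
At position 15, page S is evicted.

S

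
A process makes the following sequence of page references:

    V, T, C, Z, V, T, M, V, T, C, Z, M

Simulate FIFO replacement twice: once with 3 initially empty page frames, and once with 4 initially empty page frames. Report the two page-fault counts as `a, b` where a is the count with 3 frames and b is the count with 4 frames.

9, 10

3 frames: F F F F F F F . . F F . → 9 faults.
4 frames: F F F F . . F F F F F F → 10 faults.
10 > 9: adding a frame increased faults — Belady's anomaly.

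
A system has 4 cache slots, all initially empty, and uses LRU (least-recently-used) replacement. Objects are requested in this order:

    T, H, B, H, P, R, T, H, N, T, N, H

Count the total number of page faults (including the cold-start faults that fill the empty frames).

T: fault, frames {T}
H: fault, frames {T,H}
B: fault, frames {T,H,B}
H: hit
P: fault, frames {T,B,H,P}
R: fault, evict T, frames {B,H,P,R}
T: fault, evict B, frames {H,P,R,T}
H: hit
N: fault, evict P, frames {R,T,H,N}
T: hit
N: hit
H: hit
Page faults: 7.

7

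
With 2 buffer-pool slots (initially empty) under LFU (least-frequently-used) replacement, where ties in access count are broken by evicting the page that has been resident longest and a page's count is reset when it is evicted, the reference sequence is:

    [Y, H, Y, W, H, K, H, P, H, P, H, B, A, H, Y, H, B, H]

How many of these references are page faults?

Y → miss, frames [Y]
H → miss, frames [Y, H]
Y → hit
W → miss, evict H, frames [Y, W]
H → miss, evict W, frames [Y, H]
K → miss, evict H, frames [Y, K]
H → miss, evict K, frames [Y, H]
P → miss, evict H, frames [Y, P]
H → miss, evict P, frames [Y, H]
P → miss, evict H, frames [Y, P]
H → miss, evict P, frames [Y, H]
B → miss, evict H, frames [Y, B]
A → miss, evict B, frames [Y, A]
H → miss, evict A, frames [Y, H]
Y → hit
H → hit
B → miss, evict H, frames [Y, B]
H → miss, evict B, frames [Y, H]
Page faults: 15.

15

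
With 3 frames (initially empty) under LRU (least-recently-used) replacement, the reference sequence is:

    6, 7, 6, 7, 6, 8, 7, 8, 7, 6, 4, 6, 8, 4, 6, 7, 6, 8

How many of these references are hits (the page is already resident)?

6 -> fault, frames [6]
7 -> fault, frames [6, 7]
6 -> hit
7 -> hit
6 -> hit
8 -> fault, frames [7, 6, 8]
7 -> hit
8 -> hit
7 -> hit
6 -> hit
4 -> fault, evict 8, frames [7, 6, 4]
6 -> hit
8 -> fault, evict 7, frames [4, 6, 8]
4 -> hit
6 -> hit
7 -> fault, evict 8, frames [4, 6, 7]
6 -> hit
8 -> fault, evict 4, frames [7, 6, 8]
Hits: 11.

11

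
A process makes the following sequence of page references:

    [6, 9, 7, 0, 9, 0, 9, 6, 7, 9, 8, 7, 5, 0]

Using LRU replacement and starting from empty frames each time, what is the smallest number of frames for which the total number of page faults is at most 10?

3

f=1: 14 faults
f=2: 12 faults
f=3: 9 faults
f=4: 7 faults
f=5: 7 faults
f=6: 6 faults
Smallest f with faults ≤ 10 is 3.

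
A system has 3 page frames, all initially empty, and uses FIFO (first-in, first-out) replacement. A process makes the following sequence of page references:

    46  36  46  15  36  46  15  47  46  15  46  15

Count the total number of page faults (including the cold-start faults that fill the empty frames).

46 → miss, frames {46}
36 → miss, frames {46,36}
46 → hit
15 → miss, frames {46,36,15}
36 → hit
46 → hit
15 → hit
47 → miss, evict 46, frames {36,15,47}
46 → miss, evict 36, frames {15,47,46}
15 → hit
46 → hit
15 → hit
Page faults: 5.

5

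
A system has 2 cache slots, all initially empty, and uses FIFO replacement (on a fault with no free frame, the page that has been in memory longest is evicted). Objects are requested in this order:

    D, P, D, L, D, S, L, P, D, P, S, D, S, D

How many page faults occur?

9

D: fault, frames (D)
P: fault, frames (D P)
D: hit
L: fault, evict D, frames (P L)
D: fault, evict P, frames (L D)
S: fault, evict L, frames (D S)
L: fault, evict D, frames (S L)
P: fault, evict S, frames (L P)
D: fault, evict L, frames (P D)
P: hit
S: fault, evict P, frames (D S)
D: hit
S: hit
D: hit
Page faults: 9.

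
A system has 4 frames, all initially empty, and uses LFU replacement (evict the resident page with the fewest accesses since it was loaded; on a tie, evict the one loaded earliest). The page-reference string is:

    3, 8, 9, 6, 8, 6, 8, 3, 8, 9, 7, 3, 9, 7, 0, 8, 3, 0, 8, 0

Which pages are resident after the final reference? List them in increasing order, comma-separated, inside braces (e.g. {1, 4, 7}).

3 → miss, frames {3}
8 → miss, frames {3,8}
9 → miss, frames {3,8,9}
6 → miss, frames {3,8,9,6}
8 → hit
6 → hit
8 → hit
3 → hit
8 → hit
9 → hit
7 → miss, evict 3, frames {8,9,6,7}
3 → miss, evict 7, frames {8,9,6,3}
9 → hit
7 → miss, evict 3, frames {8,9,6,7}
0 → miss, evict 7, frames {8,9,6,0}
8 → hit
3 → miss, evict 0, frames {8,9,6,3}
0 → miss, evict 3, frames {8,9,6,0}
8 → hit
0 → hit

{0, 6, 8, 9}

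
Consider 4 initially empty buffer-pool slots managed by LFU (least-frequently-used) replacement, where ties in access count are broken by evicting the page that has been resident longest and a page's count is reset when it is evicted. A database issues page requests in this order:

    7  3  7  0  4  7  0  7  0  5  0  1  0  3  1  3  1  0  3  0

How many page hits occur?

7 -> miss, frames (7)
3 -> miss, frames (7 3)
7 -> hit
0 -> miss, frames (7 3 0)
4 -> miss, frames (7 3 0 4)
7 -> hit
0 -> hit
7 -> hit
0 -> hit
5 -> miss, evict 3, frames (7 0 4 5)
0 -> hit
1 -> miss, evict 4, frames (7 0 5 1)
0 -> hit
3 -> miss, evict 5, frames (7 0 1 3)
1 -> hit
3 -> hit
1 -> hit
0 -> hit
3 -> hit
0 -> hit
Hits: 13.

13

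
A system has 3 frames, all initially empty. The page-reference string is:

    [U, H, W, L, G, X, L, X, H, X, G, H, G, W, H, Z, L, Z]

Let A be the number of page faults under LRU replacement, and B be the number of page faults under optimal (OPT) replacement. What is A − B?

2

Under LRU: F F F F F F . . F . F . . F . F F . → 11 faults.
Under OPT: F F F F F F . . . . F . . F . F . . → 9 faults.
A − B = 11 − 9 = 2.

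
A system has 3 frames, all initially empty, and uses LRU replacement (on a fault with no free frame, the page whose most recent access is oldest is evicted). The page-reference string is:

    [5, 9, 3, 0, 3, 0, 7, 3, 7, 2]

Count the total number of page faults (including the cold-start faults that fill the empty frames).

5 → fault, frames [5]
9 → fault, frames [5, 9]
3 → fault, frames [5, 9, 3]
0 → fault, evict 5, frames [9, 3, 0]
3 → hit
0 → hit
7 → fault, evict 9, frames [3, 0, 7]
3 → hit
7 → hit
2 → fault, evict 0, frames [3, 7, 2]
Page faults: 6.

6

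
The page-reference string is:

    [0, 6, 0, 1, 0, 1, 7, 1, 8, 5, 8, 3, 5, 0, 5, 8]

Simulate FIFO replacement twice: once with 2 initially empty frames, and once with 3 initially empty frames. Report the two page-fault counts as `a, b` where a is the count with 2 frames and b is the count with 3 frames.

12, 9

2 frames: F F . F F . F F F F . F . F F F → 12 faults.
3 frames: F F . F . . F . F F . F . F . F → 9 faults.
9 < 12: adding a frame reduced faults, as is typical.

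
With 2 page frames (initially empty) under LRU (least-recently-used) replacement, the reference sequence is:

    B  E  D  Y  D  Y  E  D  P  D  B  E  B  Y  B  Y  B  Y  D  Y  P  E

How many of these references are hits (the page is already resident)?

9

B -> miss, frames {B}
E -> miss, frames {B,E}
D -> miss, evict B, frames {E,D}
Y -> miss, evict E, frames {D,Y}
D -> hit
Y -> hit
E -> miss, evict D, frames {Y,E}
D -> miss, evict Y, frames {E,D}
P -> miss, evict E, frames {D,P}
D -> hit
B -> miss, evict P, frames {D,B}
E -> miss, evict D, frames {B,E}
B -> hit
Y -> miss, evict E, frames {B,Y}
B -> hit
Y -> hit
B -> hit
Y -> hit
D -> miss, evict B, frames {Y,D}
Y -> hit
P -> miss, evict D, frames {Y,P}
E -> miss, evict Y, frames {P,E}
Hits: 9.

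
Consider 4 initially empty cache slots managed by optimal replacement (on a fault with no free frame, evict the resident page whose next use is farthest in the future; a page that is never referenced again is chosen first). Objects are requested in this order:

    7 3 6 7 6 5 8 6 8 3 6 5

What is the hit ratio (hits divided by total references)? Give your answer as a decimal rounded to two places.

7 -> miss, frames {7}
3 -> miss, frames {7,3}
6 -> miss, frames {7,3,6}
7 -> hit
6 -> hit
5 -> miss, frames {7,3,6,5}
8 -> miss, evict 7, frames {3,6,5,8}
6 -> hit
8 -> hit
3 -> hit
6 -> hit
5 -> hit
Hits: 7 of 12 references → 7/12 = 0.5833.

0.58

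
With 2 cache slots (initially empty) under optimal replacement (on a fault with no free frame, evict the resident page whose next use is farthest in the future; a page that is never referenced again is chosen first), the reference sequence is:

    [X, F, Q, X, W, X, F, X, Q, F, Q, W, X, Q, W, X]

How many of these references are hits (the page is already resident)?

X: fault, frames (X)
F: fault, frames (X F)
Q: fault, evict F, frames (X Q)
X: hit
W: fault, evict Q, frames (X W)
X: hit
F: fault, evict W, frames (X F)
X: hit
Q: fault, evict X, frames (F Q)
F: hit
Q: hit
W: fault, evict F, frames (Q W)
X: fault, evict W, frames (Q X)
Q: hit
W: fault, evict Q, frames (X W)
X: hit
Hits: 7.

7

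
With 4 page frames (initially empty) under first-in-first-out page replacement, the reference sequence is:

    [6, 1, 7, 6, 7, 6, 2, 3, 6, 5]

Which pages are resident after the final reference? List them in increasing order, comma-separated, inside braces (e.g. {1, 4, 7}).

6 → fault, frames (6)
1 → fault, frames (6 1)
7 → fault, frames (6 1 7)
6 → hit
7 → hit
6 → hit
2 → fault, frames (6 1 7 2)
3 → fault, evict 6, frames (1 7 2 3)
6 → fault, evict 1, frames (7 2 3 6)
5 → fault, evict 7, frames (2 3 6 5)

{2, 3, 5, 6}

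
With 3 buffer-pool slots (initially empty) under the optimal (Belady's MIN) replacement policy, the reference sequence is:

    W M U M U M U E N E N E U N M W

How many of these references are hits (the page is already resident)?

W → miss, frames [W]
M → miss, frames [W, M]
U → miss, frames [W, M, U]
M → hit
U → hit
M → hit
U → hit
E → miss, evict W, frames [M, U, E]
N → miss, evict M, frames [U, E, N]
E → hit
N → hit
E → hit
U → hit
N → hit
M → miss, evict N, frames [U, E, M]
W → miss, evict M, frames [U, E, W]
Hits: 9.

9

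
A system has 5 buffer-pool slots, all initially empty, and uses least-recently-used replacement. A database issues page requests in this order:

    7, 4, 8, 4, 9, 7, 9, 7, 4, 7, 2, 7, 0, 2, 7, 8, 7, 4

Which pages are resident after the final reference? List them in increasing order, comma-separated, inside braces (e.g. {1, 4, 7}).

{0, 2, 4, 7, 8}

7 -> miss, frames [7]
4 -> miss, frames [7, 4]
8 -> miss, frames [7, 4, 8]
4 -> hit
9 -> miss, frames [7, 8, 4, 9]
7 -> hit
9 -> hit
7 -> hit
4 -> hit
7 -> hit
2 -> miss, frames [8, 9, 4, 7, 2]
7 -> hit
0 -> miss, evict 8, frames [9, 4, 2, 7, 0]
2 -> hit
7 -> hit
8 -> miss, evict 9, frames [4, 0, 2, 7, 8]
7 -> hit
4 -> hit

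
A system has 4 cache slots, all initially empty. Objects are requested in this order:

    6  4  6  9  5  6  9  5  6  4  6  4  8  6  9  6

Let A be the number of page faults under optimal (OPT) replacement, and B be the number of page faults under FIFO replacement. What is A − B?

-1

Under OPT: F F . F F . . . . . . . F . . . → 5 faults.
Under FIFO: F F . F F . . . . . . . F F . . → 6 faults.
A − B = 5 − 6 = -1.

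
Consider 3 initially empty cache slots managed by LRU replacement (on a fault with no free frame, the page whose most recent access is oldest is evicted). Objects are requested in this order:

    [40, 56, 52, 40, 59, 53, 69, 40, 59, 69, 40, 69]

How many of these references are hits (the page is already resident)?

4

40 -> fault, frames [40]
56 -> fault, frames [40, 56]
52 -> fault, frames [40, 56, 52]
40 -> hit
59 -> fault, evict 56, frames [52, 40, 59]
53 -> fault, evict 52, frames [40, 59, 53]
69 -> fault, evict 40, frames [59, 53, 69]
40 -> fault, evict 59, frames [53, 69, 40]
59 -> fault, evict 53, frames [69, 40, 59]
69 -> hit
40 -> hit
69 -> hit
Hits: 4.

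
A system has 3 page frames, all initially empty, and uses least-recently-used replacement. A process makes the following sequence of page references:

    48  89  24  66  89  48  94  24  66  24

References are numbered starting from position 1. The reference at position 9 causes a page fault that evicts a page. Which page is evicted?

48

pos 1: 48 -> miss, frames {48}
pos 2: 89 -> miss, frames {48,89}
pos 3: 24 -> miss, frames {48,89,24}
pos 4: 66 -> miss, evict 48, frames {89,24,66}
pos 5: 89 -> hit
pos 6: 48 -> miss, evict 24, frames {66,89,48}
pos 7: 94 -> miss, evict 66, frames {89,48,94}
pos 8: 24 -> miss, evict 89, frames {48,94,24}
pos 9: 66 -> miss, evict 48, frames {94,24,66}
At position 9, page 48 is evicted.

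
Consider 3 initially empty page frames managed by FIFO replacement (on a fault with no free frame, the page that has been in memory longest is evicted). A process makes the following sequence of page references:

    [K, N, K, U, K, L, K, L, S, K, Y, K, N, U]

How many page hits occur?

5

K -> miss, frames {K}
N -> miss, frames {K,N}
K -> hit
U -> miss, frames {K,N,U}
K -> hit
L -> miss, evict K, frames {N,U,L}
K -> miss, evict N, frames {U,L,K}
L -> hit
S -> miss, evict U, frames {L,K,S}
K -> hit
Y -> miss, evict L, frames {K,S,Y}
K -> hit
N -> miss, evict K, frames {S,Y,N}
U -> miss, evict S, frames {Y,N,U}
Hits: 5.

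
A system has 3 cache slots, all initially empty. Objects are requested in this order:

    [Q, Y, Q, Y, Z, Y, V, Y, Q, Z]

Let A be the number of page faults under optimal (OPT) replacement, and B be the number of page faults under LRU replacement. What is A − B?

-1

Under OPT: F F . . F . F . . F → 5 faults.
Under LRU: F F . . F . F . F F → 6 faults.
A − B = 5 − 6 = -1.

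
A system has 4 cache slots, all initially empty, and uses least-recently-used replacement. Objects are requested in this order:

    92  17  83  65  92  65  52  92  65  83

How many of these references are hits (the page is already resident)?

92: miss, frames (92)
17: miss, frames (92 17)
83: miss, frames (92 17 83)
65: miss, frames (92 17 83 65)
92: hit
65: hit
52: miss, evict 17, frames (83 92 65 52)
92: hit
65: hit
83: hit
Hits: 5.

5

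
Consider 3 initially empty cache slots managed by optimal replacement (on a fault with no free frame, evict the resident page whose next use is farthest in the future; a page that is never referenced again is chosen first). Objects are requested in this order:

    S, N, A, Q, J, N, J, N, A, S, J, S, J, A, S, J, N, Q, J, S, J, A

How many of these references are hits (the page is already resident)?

13

S -> miss, frames (S)
N -> miss, frames (S N)
A -> miss, frames (S N A)
Q -> miss, evict S, frames (N A Q)
J -> miss, evict Q, frames (N A J)
N -> hit
J -> hit
N -> hit
A -> hit
S -> miss, evict N, frames (A J S)
J -> hit
S -> hit
J -> hit
A -> hit
S -> hit
J -> hit
N -> miss, evict A, frames (J S N)
Q -> miss, evict N, frames (J S Q)
J -> hit
S -> hit
J -> hit
A -> miss, evict Q, frames (J S A)
Hits: 13.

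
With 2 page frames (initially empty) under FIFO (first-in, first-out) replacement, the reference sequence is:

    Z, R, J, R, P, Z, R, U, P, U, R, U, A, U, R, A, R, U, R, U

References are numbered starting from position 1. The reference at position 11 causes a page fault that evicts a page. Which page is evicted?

U

pos 1: Z -> miss, frames {Z}
pos 2: R -> miss, frames {Z,R}
pos 3: J -> miss, evict Z, frames {R,J}
pos 4: R -> hit
pos 5: P -> miss, evict R, frames {J,P}
pos 6: Z -> miss, evict J, frames {P,Z}
pos 7: R -> miss, evict P, frames {Z,R}
pos 8: U -> miss, evict Z, frames {R,U}
pos 9: P -> miss, evict R, frames {U,P}
pos 10: U -> hit
pos 11: R -> miss, evict U, frames {P,R}
At position 11, page U is evicted.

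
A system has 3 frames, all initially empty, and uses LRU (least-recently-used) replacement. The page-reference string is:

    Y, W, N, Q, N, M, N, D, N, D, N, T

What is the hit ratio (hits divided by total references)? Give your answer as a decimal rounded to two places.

Y → fault, frames [Y]
W → fault, frames [Y, W]
N → fault, frames [Y, W, N]
Q → fault, evict Y, frames [W, N, Q]
N → hit
M → fault, evict W, frames [Q, N, M]
N → hit
D → fault, evict Q, frames [M, N, D]
N → hit
D → hit
N → hit
T → fault, evict M, frames [D, N, T]
Hits: 5 of 12 references → 5/12 = 0.4167.

0.42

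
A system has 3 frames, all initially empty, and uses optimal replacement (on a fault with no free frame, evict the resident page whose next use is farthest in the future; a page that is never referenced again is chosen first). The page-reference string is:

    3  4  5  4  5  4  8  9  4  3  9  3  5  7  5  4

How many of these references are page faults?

7

3: fault, frames {3}
4: fault, frames {3,4}
5: fault, frames {3,4,5}
4: hit
5: hit
4: hit
8: fault, evict 5, frames {3,4,8}
9: fault, evict 8, frames {3,4,9}
4: hit
3: hit
9: hit
3: hit
5: fault, evict 9, frames {3,4,5}
7: fault, evict 3, frames {4,5,7}
5: hit
4: hit
Page faults: 7.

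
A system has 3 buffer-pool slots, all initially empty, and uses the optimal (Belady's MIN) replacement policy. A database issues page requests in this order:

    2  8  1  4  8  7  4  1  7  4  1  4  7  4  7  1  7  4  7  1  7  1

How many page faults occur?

2: miss, frames (2)
8: miss, frames (2 8)
1: miss, frames (2 8 1)
4: miss, evict 2, frames (8 1 4)
8: hit
7: miss, evict 8, frames (1 4 7)
4: hit
1: hit
7: hit
4: hit
1: hit
4: hit
7: hit
4: hit
7: hit
1: hit
7: hit
4: hit
7: hit
1: hit
7: hit
1: hit
Page faults: 5.

5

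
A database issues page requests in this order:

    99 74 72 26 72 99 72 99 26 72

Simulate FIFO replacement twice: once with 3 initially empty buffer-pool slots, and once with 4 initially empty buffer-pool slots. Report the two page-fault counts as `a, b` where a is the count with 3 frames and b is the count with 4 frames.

5, 4

3 frames: F F F F . F . . . . → 5 faults.
4 frames: F F F F . . . . . . → 4 faults.
4 < 5: adding a frame reduced faults, as is typical.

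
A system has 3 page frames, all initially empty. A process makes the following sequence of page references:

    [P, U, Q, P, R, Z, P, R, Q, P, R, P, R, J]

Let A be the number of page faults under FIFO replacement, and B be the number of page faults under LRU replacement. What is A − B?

2

Under FIFO: F F F . F F F . F . F . . F → 9 faults.
Under LRU: F F F . F F . . F . . . . F → 7 faults.
A − B = 9 − 7 = 2.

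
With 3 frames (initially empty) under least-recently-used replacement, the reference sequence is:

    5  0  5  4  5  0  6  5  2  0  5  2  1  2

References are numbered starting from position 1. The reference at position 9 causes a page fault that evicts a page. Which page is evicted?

0

pos 1: 5 -> miss, frames {5}
pos 2: 0 -> miss, frames {5,0}
pos 3: 5 -> hit
pos 4: 4 -> miss, frames {0,5,4}
pos 5: 5 -> hit
pos 6: 0 -> hit
pos 7: 6 -> miss, evict 4, frames {5,0,6}
pos 8: 5 -> hit
pos 9: 2 -> miss, evict 0, frames {6,5,2}
At position 9, page 0 is evicted.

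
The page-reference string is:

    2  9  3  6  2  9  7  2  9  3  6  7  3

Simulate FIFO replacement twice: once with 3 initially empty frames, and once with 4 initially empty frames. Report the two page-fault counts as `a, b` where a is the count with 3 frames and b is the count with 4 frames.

9, 10

3 frames: F F F F F F F . . F F . . → 9 faults.
4 frames: F F F F . . F F F F F F . → 10 faults.
10 > 9: adding a frame increased faults — Belady's anomaly.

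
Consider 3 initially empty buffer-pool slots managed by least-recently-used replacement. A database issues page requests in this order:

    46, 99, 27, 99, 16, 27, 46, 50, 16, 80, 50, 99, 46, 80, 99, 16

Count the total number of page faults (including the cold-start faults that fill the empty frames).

12

46: miss, frames [46]
99: miss, frames [46, 99]
27: miss, frames [46, 99, 27]
99: hit
16: miss, evict 46, frames [27, 99, 16]
27: hit
46: miss, evict 99, frames [16, 27, 46]
50: miss, evict 16, frames [27, 46, 50]
16: miss, evict 27, frames [46, 50, 16]
80: miss, evict 46, frames [50, 16, 80]
50: hit
99: miss, evict 16, frames [80, 50, 99]
46: miss, evict 80, frames [50, 99, 46]
80: miss, evict 50, frames [99, 46, 80]
99: hit
16: miss, evict 46, frames [80, 99, 16]
Page faults: 12.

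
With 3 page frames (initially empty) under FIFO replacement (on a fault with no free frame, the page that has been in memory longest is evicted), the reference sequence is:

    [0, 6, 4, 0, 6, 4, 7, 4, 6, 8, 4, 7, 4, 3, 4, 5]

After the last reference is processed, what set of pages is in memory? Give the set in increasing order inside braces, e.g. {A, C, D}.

{3, 4, 5}

0 -> fault, frames [0]
6 -> fault, frames [0, 6]
4 -> fault, frames [0, 6, 4]
0 -> hit
6 -> hit
4 -> hit
7 -> fault, evict 0, frames [6, 4, 7]
4 -> hit
6 -> hit
8 -> fault, evict 6, frames [4, 7, 8]
4 -> hit
7 -> hit
4 -> hit
3 -> fault, evict 4, frames [7, 8, 3]
4 -> fault, evict 7, frames [8, 3, 4]
5 -> fault, evict 8, frames [3, 4, 5]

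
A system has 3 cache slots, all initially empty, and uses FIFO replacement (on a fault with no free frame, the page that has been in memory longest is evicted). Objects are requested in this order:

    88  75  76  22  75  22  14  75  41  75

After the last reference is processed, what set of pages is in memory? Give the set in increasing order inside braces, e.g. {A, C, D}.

{14, 41, 75}

88 -> miss, frames (88)
75 -> miss, frames (88 75)
76 -> miss, frames (88 75 76)
22 -> miss, evict 88, frames (75 76 22)
75 -> hit
22 -> hit
14 -> miss, evict 75, frames (76 22 14)
75 -> miss, evict 76, frames (22 14 75)
41 -> miss, evict 22, frames (14 75 41)
75 -> hit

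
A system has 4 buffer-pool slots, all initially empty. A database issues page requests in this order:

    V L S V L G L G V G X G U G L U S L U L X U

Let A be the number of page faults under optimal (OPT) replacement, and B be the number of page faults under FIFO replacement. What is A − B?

-1

Under OPT: F F F . . F . . . . F . F . . . . . . . F . → 7 faults.
Under FIFO: F F F . . F . . . . F . F . F . F . . . . . → 8 faults.
A − B = 7 − 8 = -1.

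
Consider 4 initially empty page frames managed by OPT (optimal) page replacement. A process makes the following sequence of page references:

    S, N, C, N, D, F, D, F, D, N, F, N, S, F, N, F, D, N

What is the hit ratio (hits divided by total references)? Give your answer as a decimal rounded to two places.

S → miss, frames {S}
N → miss, frames {S,N}
C → miss, frames {S,N,C}
N → hit
D → miss, frames {S,N,C,D}
F → miss, evict C, frames {S,N,D,F}
D → hit
F → hit
D → hit
N → hit
F → hit
N → hit
S → hit
F → hit
N → hit
F → hit
D → hit
N → hit
Hits: 13 of 18 references → 13/18 = 0.7222.

0.72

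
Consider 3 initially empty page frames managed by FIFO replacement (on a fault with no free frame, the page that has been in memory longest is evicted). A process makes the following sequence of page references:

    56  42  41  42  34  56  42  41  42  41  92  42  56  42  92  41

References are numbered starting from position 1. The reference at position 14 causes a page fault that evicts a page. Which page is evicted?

41

pos 1: 56 → fault, frames {56}
pos 2: 42 → fault, frames {56,42}
pos 3: 41 → fault, frames {56,42,41}
pos 4: 42 → hit
pos 5: 34 → fault, evict 56, frames {42,41,34}
pos 6: 56 → fault, evict 42, frames {41,34,56}
pos 7: 42 → fault, evict 41, frames {34,56,42}
pos 8: 41 → fault, evict 34, frames {56,42,41}
pos 9: 42 → hit
pos 10: 41 → hit
pos 11: 92 → fault, evict 56, frames {42,41,92}
pos 12: 42 → hit
pos 13: 56 → fault, evict 42, frames {41,92,56}
pos 14: 42 → fault, evict 41, frames {92,56,42}
At position 14, page 41 is evicted.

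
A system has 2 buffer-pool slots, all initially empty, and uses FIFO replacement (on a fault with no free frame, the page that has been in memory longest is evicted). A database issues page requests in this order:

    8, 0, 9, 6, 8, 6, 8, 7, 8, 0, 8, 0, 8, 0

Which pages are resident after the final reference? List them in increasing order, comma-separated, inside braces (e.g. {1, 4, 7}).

{0, 8}

8 -> fault, frames {8}
0 -> fault, frames {8,0}
9 -> fault, evict 8, frames {0,9}
6 -> fault, evict 0, frames {9,6}
8 -> fault, evict 9, frames {6,8}
6 -> hit
8 -> hit
7 -> fault, evict 6, frames {8,7}
8 -> hit
0 -> fault, evict 8, frames {7,0}
8 -> fault, evict 7, frames {0,8}
0 -> hit
8 -> hit
0 -> hit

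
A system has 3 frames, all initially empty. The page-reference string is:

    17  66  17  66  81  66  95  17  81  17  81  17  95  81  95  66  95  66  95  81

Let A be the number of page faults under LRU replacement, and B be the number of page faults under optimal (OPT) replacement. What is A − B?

2

Under LRU: F F . . F . F F F . . . . . . F . . . . → 7 faults.
Under OPT: F F . . F . F . . . . . . . . F . . . . → 5 faults.
A − B = 7 − 5 = 2.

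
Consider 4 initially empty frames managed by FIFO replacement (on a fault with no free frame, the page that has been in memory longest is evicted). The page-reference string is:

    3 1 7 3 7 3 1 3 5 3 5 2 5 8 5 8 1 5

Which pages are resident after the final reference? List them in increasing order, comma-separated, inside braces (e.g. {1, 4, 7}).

3 → miss, frames [3]
1 → miss, frames [3, 1]
7 → miss, frames [3, 1, 7]
3 → hit
7 → hit
3 → hit
1 → hit
3 → hit
5 → miss, frames [3, 1, 7, 5]
3 → hit
5 → hit
2 → miss, evict 3, frames [1, 7, 5, 2]
5 → hit
8 → miss, evict 1, frames [7, 5, 2, 8]
5 → hit
8 → hit
1 → miss, evict 7, frames [5, 2, 8, 1]
5 → hit

{1, 2, 5, 8}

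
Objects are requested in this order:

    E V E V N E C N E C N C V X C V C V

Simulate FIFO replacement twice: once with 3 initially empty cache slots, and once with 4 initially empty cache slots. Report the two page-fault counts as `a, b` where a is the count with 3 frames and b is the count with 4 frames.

3 frames: F F . . F . F . F . . . F F F . . . → 8 faults.
4 frames: F F . . F . F . . . . . . F . . . . → 5 faults.
5 < 8: adding a frame reduced faults, as is typical.

8, 5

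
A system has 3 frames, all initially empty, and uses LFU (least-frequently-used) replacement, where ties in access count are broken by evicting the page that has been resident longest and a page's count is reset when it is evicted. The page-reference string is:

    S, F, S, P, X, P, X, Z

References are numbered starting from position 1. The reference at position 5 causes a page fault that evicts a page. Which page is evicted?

pos 1: S -> fault, frames (S)
pos 2: F -> fault, frames (S F)
pos 3: S -> hit
pos 4: P -> fault, frames (S F P)
pos 5: X -> fault, evict F, frames (S P X)
At position 5, page F is evicted.

F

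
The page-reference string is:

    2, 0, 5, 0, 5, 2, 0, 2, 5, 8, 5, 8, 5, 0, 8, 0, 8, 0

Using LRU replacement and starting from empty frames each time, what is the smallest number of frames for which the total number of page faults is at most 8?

f=1: 18 faults
f=2: 9 faults
f=3: 5 faults
f=4: 4 faults
Smallest f with faults ≤ 8 is 3.

3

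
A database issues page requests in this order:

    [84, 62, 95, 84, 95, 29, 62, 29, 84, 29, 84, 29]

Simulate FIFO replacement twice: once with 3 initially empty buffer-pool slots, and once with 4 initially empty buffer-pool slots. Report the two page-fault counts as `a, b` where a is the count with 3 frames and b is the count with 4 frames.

5, 4

3 frames: F F F . . F . . F . . . → 5 faults.
4 frames: F F F . . F . . . . . . → 4 faults.
4 < 5: adding a frame reduced faults, as is typical.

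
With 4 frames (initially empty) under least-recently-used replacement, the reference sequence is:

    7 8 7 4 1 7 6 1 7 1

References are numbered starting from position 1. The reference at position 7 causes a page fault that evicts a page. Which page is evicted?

8

pos 1: 7: miss, frames {7}
pos 2: 8: miss, frames {7,8}
pos 3: 7: hit
pos 4: 4: miss, frames {8,7,4}
pos 5: 1: miss, frames {8,7,4,1}
pos 6: 7: hit
pos 7: 6: miss, evict 8, frames {4,1,7,6}
At position 7, page 8 is evicted.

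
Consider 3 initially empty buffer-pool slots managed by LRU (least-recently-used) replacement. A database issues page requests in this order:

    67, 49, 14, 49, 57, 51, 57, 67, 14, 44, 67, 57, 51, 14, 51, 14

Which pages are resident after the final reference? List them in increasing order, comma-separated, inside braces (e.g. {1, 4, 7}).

67 → fault, frames (67)
49 → fault, frames (67 49)
14 → fault, frames (67 49 14)
49 → hit
57 → fault, evict 67, frames (14 49 57)
51 → fault, evict 14, frames (49 57 51)
57 → hit
67 → fault, evict 49, frames (51 57 67)
14 → fault, evict 51, frames (57 67 14)
44 → fault, evict 57, frames (67 14 44)
67 → hit
57 → fault, evict 14, frames (44 67 57)
51 → fault, evict 44, frames (67 57 51)
14 → fault, evict 67, frames (57 51 14)
51 → hit
14 → hit

{14, 51, 57}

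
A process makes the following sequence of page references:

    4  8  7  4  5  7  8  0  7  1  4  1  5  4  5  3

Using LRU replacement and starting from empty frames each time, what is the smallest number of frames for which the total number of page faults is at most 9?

4

f=1: 16 faults
f=2: 14 faults
f=3: 10 faults
f=4: 9 faults
f=5: 9 faults
f=6: 7 faults
f=7: 7 faults
Smallest f with faults ≤ 9 is 4.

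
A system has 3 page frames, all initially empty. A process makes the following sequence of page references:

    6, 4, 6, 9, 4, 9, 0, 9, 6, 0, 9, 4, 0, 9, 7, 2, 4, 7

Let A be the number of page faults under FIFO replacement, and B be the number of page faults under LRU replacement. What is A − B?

1

Under FIFO: F F . F . . F . F . . F . F F F F . → 10 faults.
Under LRU: F F . F . . F . F . . F . . F F F . → 9 faults.
A − B = 10 − 9 = 1.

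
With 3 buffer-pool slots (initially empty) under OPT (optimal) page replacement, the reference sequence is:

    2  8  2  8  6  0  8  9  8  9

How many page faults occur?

2: fault, frames {2}
8: fault, frames {2,8}
2: hit
8: hit
6: fault, frames {2,8,6}
0: fault, evict 6, frames {2,8,0}
8: hit
9: fault, evict 0, frames {2,8,9}
8: hit
9: hit
Page faults: 5.

5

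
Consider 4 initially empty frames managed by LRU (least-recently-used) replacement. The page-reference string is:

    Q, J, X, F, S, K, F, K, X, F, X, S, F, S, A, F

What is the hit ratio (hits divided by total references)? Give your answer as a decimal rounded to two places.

Q -> miss, frames [Q]
J -> miss, frames [Q, J]
X -> miss, frames [Q, J, X]
F -> miss, frames [Q, J, X, F]
S -> miss, evict Q, frames [J, X, F, S]
K -> miss, evict J, frames [X, F, S, K]
F -> hit
K -> hit
X -> hit
F -> hit
X -> hit
S -> hit
F -> hit
S -> hit
A -> miss, evict K, frames [X, F, S, A]
F -> hit
Hits: 9 of 16 references → 9/16 = 0.5625.

0.56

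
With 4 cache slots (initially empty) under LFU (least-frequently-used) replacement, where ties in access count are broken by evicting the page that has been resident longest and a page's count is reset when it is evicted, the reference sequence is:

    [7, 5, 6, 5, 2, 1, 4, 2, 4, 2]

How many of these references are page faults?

7 → fault, frames (7)
5 → fault, frames (7 5)
6 → fault, frames (7 5 6)
5 → hit
2 → fault, frames (7 5 6 2)
1 → fault, evict 7, frames (5 6 2 1)
4 → fault, evict 6, frames (5 2 1 4)
2 → hit
4 → hit
2 → hit
Page faults: 6.

6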